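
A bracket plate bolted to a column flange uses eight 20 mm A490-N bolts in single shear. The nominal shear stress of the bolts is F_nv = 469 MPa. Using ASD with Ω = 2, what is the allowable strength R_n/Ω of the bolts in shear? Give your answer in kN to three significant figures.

A_b = π × 20² / 4 = 314.2 mm².
R_n = F_nv · A_b · n · n_s = 469 × 314.2 × 8 × 1 / 1000 = 1179 kN.
Allowable strength R_n/Ω = 1179 / 2 = 589 kN.

589 kN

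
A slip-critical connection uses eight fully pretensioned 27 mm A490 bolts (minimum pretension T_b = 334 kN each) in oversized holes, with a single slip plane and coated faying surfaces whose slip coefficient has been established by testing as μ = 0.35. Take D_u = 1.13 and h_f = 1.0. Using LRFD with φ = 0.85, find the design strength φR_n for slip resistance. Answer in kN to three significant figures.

898 kN

R_n = μ · D_u · h_f · T_b · n_s · n_b = 0.35 × 1.13 × 1.0 × 334 × 1 × 8 = 1057 kN.
Design strength φR_n = 0.85 × 1057 = 898 kN.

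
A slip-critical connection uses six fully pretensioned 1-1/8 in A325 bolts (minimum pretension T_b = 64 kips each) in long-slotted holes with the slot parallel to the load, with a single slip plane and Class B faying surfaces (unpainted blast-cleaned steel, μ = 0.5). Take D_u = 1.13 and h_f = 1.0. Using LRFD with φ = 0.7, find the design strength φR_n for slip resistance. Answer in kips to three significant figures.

R_n = μ · D_u · h_f · T_b · n_s · n_b = 0.5 × 1.13 × 1.0 × 64 × 1 × 6 = 217 kips.
Design strength φR_n = 0.7 × 217 = 152 kips.

152 kips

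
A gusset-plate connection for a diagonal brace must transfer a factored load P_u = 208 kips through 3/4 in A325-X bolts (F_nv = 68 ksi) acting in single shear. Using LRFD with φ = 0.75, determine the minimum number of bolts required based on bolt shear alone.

A_b = π·0.75²/4 = 0.4418 in².
Per-bolt design strength φR_n = 0.75 × 68 × 0.4418 × 1 = 22.53 kips.
n ≥ 208 / 22.53 = 9.232 → use 10 bolts.

10 bolts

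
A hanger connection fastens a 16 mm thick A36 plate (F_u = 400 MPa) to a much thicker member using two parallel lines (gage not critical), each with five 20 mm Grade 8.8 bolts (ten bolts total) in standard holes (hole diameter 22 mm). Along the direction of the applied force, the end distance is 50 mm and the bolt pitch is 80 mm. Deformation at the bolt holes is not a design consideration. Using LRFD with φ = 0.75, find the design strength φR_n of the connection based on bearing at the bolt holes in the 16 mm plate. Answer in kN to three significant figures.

Per bolt r_n = 1.5 l_c t F_u ≤ 3.0 d t F_u; upper limit = 3.0 × 20 × 16 × 400 / 1000 = 384 kN.
Edge bolt: l_c = 50 − 22/2 = 39 mm → 1.5 × 39 × 16 × 400 / 1000 = 374.4 → r_n = 374.4 kN.
Interior bolts: l_c = 80 − 22 = 58 mm → 1.5 × 58 × 16 × 400 / 1000 = 556.8 → r_n = 384 kN.
R_n = 2 × 374.4 + 8 × 384 = 3821 kN.
Design strength φR_n = 0.75 × 3821 = 2870 kN.

2870 kN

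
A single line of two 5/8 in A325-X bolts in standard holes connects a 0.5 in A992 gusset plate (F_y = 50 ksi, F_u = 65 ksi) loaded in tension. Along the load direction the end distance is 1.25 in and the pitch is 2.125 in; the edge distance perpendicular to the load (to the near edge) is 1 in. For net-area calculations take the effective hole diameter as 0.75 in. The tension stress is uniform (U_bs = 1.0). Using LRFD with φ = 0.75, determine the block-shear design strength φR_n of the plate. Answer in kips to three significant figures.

48.1 kips

Shear plane L_v = 1.25 + 1·2.125 = 3.375 in; A_gv = 3.375 × 0.5 = 1.688 in².
A_nv = (3.375 − 1.5·0.75) × 0.5 = 1.125 in².
A_nt = (1 − 0.5·0.75) × 0.5 = 0.3125 in².
0.6 F_u A_nv = 43.88 kips; 0.6 F_y A_gv = 50.62 kips → shear rupture governs the shear term.
R_n = 43.88 + 1.0 × 65 × 0.3125 = 64.19 kips.
Design strength φR_n = 0.75 × 64.19 = 48.1 kips.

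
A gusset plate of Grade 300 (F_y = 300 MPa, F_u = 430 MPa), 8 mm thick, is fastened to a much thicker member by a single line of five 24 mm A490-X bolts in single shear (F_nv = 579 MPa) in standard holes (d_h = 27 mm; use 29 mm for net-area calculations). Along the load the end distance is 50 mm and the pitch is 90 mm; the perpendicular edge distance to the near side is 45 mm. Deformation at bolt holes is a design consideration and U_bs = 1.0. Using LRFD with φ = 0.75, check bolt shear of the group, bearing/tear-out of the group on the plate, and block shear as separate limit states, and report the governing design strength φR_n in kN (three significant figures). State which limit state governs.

Bolt shear: A_b = π·24²/4 = 452.4 mm²; R_n = 579 × 452.4 × 5 × 1 / 1000 = 1310 kN → 0.75 × 1310 = 982 kN.
Bearing: edge l_c = 36.5, r_n = 150.7 kN; interior l_c = 63, r_n = 198.1 kN; R_n = 150.7 + 4·198.1 = 943.2 kN → 707 kN.
Block shear: A_gv = 3280, A_nv = 2236, A_nt = 244 mm²; R_n = min(0.6F_uA_nv, 0.6F_yA_gv) + U_bs·F_u·A_nt = 681.8 kN → 511 kN.
Block shear governs: 511 kN.

511 kN (block shear governs)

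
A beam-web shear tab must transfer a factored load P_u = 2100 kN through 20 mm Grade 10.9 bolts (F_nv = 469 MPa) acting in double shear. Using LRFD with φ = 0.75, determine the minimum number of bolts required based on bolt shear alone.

10 bolts

A_b = π·20²/4 = 314.2 mm².
Per-bolt design strength φR_n = 0.75 × 469 × 314.2 × 2 / 1000 = 221 kN.
n ≥ 2100 / 221 = 9.502 → use 10 bolts.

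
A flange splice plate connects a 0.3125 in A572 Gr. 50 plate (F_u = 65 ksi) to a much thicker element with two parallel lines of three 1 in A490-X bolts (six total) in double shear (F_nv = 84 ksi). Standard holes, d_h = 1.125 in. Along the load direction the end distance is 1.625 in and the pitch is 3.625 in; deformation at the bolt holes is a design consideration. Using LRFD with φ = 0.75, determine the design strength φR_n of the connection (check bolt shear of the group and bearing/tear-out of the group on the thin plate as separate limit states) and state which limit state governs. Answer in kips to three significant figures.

185 kips (bearing governs)

Bolt shear: A_b = π·1²/4 = 0.7854 in²; R_n = 84 × 0.7854 × 6 × 2 = 791.7 kips → 0.75 × 791.7 = 594 kips.
Bearing (1.2 l_c t F_u ≤ 2.4 d t F_u): upper limit = 2.4·1·0.3125·65 = 48.75 kips.
  Edge l_c = 1.625 − 1.125/2 = 1.062 → r_n = 25.9 kips; interior l_c = 3.625 − 1.125 = 2.5 → r_n = 48.75 kips.
  R_n,bearing = 2·25.9 + 4·48.75 = 246.8 kips → 0.75 × 246.8 = 185 kips.
Bearing governs: 185 kips.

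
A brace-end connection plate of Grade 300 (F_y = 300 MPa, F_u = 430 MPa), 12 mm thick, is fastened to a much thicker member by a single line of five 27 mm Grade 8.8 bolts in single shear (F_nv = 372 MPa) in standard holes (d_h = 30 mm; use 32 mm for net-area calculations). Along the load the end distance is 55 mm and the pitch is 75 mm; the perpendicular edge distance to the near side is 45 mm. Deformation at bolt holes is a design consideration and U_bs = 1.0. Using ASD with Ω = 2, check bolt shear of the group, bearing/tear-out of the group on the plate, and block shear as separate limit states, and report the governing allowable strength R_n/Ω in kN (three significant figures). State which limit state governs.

401 kN (block shear governs)

Bolt shear: A_b = π·27²/4 = 572.6 mm²; R_n = 372 × 572.6 × 5 × 1 / 1000 = 1065 kN → 1065 / 2 = 532 kN.
Bearing: edge l_c = 40, r_n = 247.7 kN; interior l_c = 45, r_n = 278.6 kN; R_n = 247.7 + 4·278.6 = 1362 kN → 681 kN.
Block shear: A_gv = 4260, A_nv = 2532, A_nt = 348 mm²; R_n = min(0.6F_uA_nv, 0.6F_yA_gv) + U_bs·F_u·A_nt = 802.9 kN → 401 kN.
Block shear governs: 401 kN.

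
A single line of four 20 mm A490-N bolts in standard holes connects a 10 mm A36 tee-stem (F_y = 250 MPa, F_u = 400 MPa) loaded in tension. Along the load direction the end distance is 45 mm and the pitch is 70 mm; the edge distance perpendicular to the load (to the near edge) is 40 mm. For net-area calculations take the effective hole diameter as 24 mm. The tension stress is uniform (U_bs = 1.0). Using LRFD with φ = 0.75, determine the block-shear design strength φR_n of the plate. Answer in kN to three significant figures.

371 kN

Shear plane L_v = 45 + 3·70 = 255 mm; A_gv = 255 × 10 = 2550 mm².
A_nv = (255 − 3.5·24) × 10 = 1710 mm².
A_nt = (40 − 0.5·24) × 10 = 280 mm².
0.6 F_u A_nv = 410.4 kN; 0.6 F_y A_gv = 382.5 kN → shear yielding governs the shear term.
R_n = 382.5 + 1.0 × 400 × 280 / 1000 = 494.5 kN.
Design strength φR_n = 0.75 × 494.5 = 371 kN.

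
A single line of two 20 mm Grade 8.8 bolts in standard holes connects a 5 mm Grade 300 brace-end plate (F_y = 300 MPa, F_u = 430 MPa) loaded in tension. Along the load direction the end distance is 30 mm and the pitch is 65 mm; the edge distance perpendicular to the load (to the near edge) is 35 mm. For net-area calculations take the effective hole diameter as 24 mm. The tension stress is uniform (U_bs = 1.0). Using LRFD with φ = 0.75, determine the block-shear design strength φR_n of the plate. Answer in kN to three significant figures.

94.2 kN

Shear plane L_v = 30 + 1·65 = 95 mm; A_gv = 95 × 5 = 475 mm².
A_nv = (95 − 1.5·24) × 5 = 295 mm².
A_nt = (35 − 0.5·24) × 5 = 115 mm².
0.6 F_u A_nv = 76.11 kN; 0.6 F_y A_gv = 85.5 kN → shear rupture governs the shear term.
R_n = 76.11 + 1.0 × 430 × 115 / 1000 = 125.6 kN.
Design strength φR_n = 0.75 × 125.6 = 94.2 kN.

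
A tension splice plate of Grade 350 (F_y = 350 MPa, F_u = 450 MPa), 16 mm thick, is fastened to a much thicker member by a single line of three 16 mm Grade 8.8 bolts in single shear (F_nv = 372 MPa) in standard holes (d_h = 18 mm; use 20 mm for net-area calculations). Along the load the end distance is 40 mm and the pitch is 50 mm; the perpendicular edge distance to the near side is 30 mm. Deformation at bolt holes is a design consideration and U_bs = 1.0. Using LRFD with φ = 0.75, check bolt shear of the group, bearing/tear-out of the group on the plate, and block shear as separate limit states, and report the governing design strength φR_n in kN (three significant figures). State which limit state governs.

Bolt shear: A_b = π·16²/4 = 201.1 mm²; R_n = 372 × 201.1 × 3 × 1 / 1000 = 224.4 kN → 0.75 × 224.4 = 168 kN.
Bearing: edge l_c = 31, r_n = 267.8 kN; interior l_c = 32, r_n = 276.5 kN; R_n = 267.8 + 2·276.5 = 820.8 kN → 616 kN.
Block shear: A_gv = 2240, A_nv = 1440, A_nt = 320 mm²; R_n = min(0.6F_uA_nv, 0.6F_yA_gv) + U_bs·F_u·A_nt = 532.8 kN → 400 kN.
Bolt shear governs: 168 kN.

168 kN (bolt shear governs)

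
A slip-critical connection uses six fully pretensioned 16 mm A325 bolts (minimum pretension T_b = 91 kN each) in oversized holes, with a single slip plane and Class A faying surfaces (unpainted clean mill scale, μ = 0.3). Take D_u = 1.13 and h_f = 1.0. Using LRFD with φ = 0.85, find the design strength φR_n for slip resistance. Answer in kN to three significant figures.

R_n = μ · D_u · h_f · T_b · n_s · n_b = 0.3 × 1.13 × 1.0 × 91 × 1 × 6 = 185.1 kN.
Design strength φR_n = 0.85 × 185.1 = 157 kN.

157 kN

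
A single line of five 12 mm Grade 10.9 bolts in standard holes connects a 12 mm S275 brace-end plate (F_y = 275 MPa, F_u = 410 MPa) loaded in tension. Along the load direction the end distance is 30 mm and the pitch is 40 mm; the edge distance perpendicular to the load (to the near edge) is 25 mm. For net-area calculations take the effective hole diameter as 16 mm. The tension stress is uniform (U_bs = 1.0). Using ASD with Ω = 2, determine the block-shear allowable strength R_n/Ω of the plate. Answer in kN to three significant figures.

Shear plane L_v = 30 + 4·40 = 190 mm; A_gv = 190 × 12 = 2280 mm².
A_nv = (190 − 4.5·16) × 12 = 1416 mm².
A_nt = (25 − 0.5·16) × 12 = 204 mm².
0.6 F_u A_nv = 348.3 kN; 0.6 F_y A_gv = 376.2 kN → shear rupture governs the shear term.
R_n = 348.3 + 1.0 × 410 × 204 / 1000 = 432 kN.
Allowable strength R_n/Ω = 432 / 2 = 216 kN.

216 kN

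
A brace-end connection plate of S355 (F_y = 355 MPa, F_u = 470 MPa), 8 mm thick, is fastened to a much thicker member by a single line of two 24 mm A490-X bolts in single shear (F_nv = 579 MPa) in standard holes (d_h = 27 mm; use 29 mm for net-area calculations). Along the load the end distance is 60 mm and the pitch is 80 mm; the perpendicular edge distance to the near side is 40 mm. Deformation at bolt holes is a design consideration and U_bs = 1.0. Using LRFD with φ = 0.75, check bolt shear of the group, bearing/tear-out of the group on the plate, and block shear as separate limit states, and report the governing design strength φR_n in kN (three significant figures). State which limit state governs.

235 kN (block shear governs)

Bolt shear: A_b = π·24²/4 = 452.4 mm²; R_n = 579 × 452.4 × 2 × 1 / 1000 = 523.9 kN → 0.75 × 523.9 = 393 kN.
Bearing: edge l_c = 46.5, r_n = 209.8 kN; interior l_c = 53, r_n = 216.6 kN; R_n = 209.8 + 1·216.6 = 426.4 kN → 320 kN.
Block shear: A_gv = 1120, A_nv = 772, A_nt = 204 mm²; R_n = min(0.6F_uA_nv, 0.6F_yA_gv) + U_bs·F_u·A_nt = 313.6 kN → 235 kN.
Block shear governs: 235 kN.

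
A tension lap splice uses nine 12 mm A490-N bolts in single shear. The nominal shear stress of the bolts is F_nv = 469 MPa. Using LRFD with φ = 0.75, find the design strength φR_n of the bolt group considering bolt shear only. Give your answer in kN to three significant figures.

A_b = π × 12² / 4 = 113.1 mm².
R_n = F_nv · A_b · n · n_s = 469 × 113.1 × 9 × 1 / 1000 = 477.4 kN.
Design strength φR_n = 0.75 × 477.4 = 358 kN.

358 kN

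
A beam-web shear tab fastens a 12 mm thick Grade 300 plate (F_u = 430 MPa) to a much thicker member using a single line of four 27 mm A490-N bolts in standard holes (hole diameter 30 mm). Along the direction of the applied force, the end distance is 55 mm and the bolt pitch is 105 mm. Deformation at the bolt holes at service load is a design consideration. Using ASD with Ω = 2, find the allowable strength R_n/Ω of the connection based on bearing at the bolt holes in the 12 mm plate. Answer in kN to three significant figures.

625 kN

Per bolt r_n = 1.2 l_c t F_u ≤ 2.4 d t F_u; upper limit = 2.4 × 27 × 12 × 430 / 1000 = 334.4 kN.
Edge bolt: l_c = 55 − 30/2 = 40 mm → 1.2 × 40 × 12 × 430 / 1000 = 247.7 → r_n = 247.7 kN.
Interior bolts: l_c = 105 − 30 = 75 mm → 1.2 × 75 × 12 × 430 / 1000 = 464.4 → r_n = 334.4 kN.
R_n = 1 × 247.7 + 3 × 334.4 = 1251 kN.
Allowable strength R_n/Ω = 1251 / 2 = 625 kN.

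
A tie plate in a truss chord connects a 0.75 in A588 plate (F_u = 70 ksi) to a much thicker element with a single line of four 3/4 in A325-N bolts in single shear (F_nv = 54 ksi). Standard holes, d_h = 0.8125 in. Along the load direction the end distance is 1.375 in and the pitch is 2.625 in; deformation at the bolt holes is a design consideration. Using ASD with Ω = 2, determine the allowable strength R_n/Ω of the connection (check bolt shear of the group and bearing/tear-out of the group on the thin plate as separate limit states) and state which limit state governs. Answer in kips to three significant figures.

Bolt shear: A_b = π·0.75²/4 = 0.4418 in²; R_n = 54 × 0.4418 × 4 × 1 = 95.43 kips → 95.43 / 2 = 47.7 kips.
Bearing (1.2 l_c t F_u ≤ 2.4 d t F_u): upper limit = 2.4·0.75·0.75·70 = 94.5 kips.
  Edge l_c = 1.375 − 0.8125/2 = 0.9688 → r_n = 61.03 kips; interior l_c = 2.625 − 0.8125 = 1.812 → r_n = 94.5 kips.
  R_n,bearing = 1·61.03 + 3·94.5 = 344.5 kips → 344.5 / 2 = 172 kips.
Bolt shear governs: 47.7 kips.

47.7 kips (bolt shear governs)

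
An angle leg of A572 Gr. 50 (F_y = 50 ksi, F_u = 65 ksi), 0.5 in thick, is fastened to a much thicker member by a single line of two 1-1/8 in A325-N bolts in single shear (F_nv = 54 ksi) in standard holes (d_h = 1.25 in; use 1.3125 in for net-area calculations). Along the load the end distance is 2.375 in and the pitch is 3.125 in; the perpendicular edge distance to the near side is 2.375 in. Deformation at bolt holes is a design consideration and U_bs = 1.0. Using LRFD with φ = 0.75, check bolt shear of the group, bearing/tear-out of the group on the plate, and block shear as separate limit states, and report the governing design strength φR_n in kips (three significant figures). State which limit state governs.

Bolt shear: A_b = π·1.125²/4 = 0.994 in²; R_n = 54 × 0.994 × 2 × 1 = 107.4 kips → 0.75 × 107.4 = 80.5 kips.
Bearing: edge l_c = 1.75, r_n = 68.25 kips; interior l_c = 1.875, r_n = 73.12 kips; R_n = 68.25 + 1·73.12 = 141.4 kips → 106 kips.
Block shear: A_gv = 2.75, A_nv = 1.766, A_nt = 0.8594 in²; R_n = min(0.6F_uA_nv, 0.6F_yA_gv) + U_bs·F_u·A_nt = 124.7 kips → 93.5 kips.
Bolt shear governs: 80.5 kips.

80.5 kips (bolt shear governs)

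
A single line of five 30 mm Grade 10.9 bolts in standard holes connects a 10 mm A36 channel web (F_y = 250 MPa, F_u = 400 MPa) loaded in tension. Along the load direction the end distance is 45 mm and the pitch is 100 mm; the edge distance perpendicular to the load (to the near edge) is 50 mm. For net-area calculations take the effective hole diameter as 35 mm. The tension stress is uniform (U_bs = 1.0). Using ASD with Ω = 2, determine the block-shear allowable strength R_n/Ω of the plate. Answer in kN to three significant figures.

Shear plane L_v = 45 + 4·100 = 445 mm; A_gv = 445 × 10 = 4450 mm².
A_nv = (445 − 4.5·35) × 10 = 2875 mm².
A_nt = (50 − 0.5·35) × 10 = 325 mm².
0.6 F_u A_nv = 690 kN; 0.6 F_y A_gv = 667.5 kN → shear yielding governs the shear term.
R_n = 667.5 + 1.0 × 400 × 325 / 1000 = 797.5 kN.
Allowable strength R_n/Ω = 797.5 / 2 = 399 kN.

399 kN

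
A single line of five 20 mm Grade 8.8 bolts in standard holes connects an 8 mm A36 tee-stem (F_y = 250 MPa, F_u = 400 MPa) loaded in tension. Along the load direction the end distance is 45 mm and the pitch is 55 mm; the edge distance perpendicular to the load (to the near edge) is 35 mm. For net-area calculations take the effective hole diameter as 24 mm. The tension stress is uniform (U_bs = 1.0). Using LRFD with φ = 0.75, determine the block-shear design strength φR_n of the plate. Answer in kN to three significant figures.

281 kN

Shear plane L_v = 45 + 4·55 = 265 mm; A_gv = 265 × 8 = 2120 mm².
A_nv = (265 − 4.5·24) × 8 = 1256 mm².
A_nt = (35 − 0.5·24) × 8 = 184 mm².
0.6 F_u A_nv = 301.4 kN; 0.6 F_y A_gv = 318 kN → shear rupture governs the shear term.
R_n = 301.4 + 1.0 × 400 × 184 / 1000 = 375 kN.
Design strength φR_n = 0.75 × 375 = 281 kN.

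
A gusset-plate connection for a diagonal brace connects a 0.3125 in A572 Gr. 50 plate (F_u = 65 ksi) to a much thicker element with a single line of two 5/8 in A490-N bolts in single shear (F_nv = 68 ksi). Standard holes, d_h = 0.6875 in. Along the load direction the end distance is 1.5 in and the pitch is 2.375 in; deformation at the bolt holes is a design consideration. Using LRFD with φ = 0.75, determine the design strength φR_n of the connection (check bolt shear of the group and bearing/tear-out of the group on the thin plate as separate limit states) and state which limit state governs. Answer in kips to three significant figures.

31.3 kips (bolt shear governs)

Bolt shear: A_b = π·0.625²/4 = 0.3068 in²; R_n = 68 × 0.3068 × 2 × 1 = 41.72 kips → 0.75 × 41.72 = 31.3 kips.
Bearing (1.2 l_c t F_u ≤ 2.4 d t F_u): upper limit = 2.4·0.625·0.3125·65 = 30.47 kips.
  Edge l_c = 1.5 − 0.6875/2 = 1.156 → r_n = 28.18 kips; interior l_c = 2.375 − 0.6875 = 1.688 → r_n = 30.47 kips.
  R_n,bearing = 1·28.18 + 1·30.47 = 58.65 kips → 0.75 × 58.65 = 44 kips.
Bolt shear governs: 31.3 kips.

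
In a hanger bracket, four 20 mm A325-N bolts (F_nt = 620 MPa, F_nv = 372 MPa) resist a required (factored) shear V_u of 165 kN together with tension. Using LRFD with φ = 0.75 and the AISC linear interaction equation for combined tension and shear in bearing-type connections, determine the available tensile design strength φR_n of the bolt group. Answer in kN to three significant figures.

485 kN

A_b = π·20²/4 = 314.2 mm²; f_rv = 165 × 1000 / (4 × 314.2) = 131.3 MPa.
F'_nt = 1.3 F_nt − (F_nt / φF_nv) f_rv = 1.3·620 − (620/(0.75·372))·131.3 = 514.2 MPa, capped at F_nt → F'_nt = 514.2 MPa.
R_n = F'_nt · A_b · n = 514.2 × 314.2 × 4 / 1000 = 646.2 kN.
Design strength φR_n = 0.75 × 646.2 = 485 kN.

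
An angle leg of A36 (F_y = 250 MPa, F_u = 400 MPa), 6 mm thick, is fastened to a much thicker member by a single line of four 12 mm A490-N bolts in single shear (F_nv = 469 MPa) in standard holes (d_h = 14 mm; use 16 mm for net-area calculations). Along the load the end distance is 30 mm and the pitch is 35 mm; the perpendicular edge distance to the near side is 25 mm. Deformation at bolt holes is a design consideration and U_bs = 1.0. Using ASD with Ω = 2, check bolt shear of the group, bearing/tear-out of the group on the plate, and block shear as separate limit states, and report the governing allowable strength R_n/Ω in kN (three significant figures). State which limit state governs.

77.3 kN (block shear governs)

Bolt shear: A_b = π·12²/4 = 113.1 mm²; R_n = 469 × 113.1 × 4 × 1 / 1000 = 212.2 kN → 212.2 / 2 = 106 kN.
Bearing: edge l_c = 23, r_n = 66.24 kN; interior l_c = 21, r_n = 60.48 kN; R_n = 66.24 + 3·60.48 = 247.7 kN → 124 kN.
Block shear: A_gv = 810, A_nv = 474, A_nt = 102 mm²; R_n = min(0.6F_uA_nv, 0.6F_yA_gv) + U_bs·F_u·A_nt = 154.6 kN → 77.3 kN.
Block shear governs: 77.3 kN.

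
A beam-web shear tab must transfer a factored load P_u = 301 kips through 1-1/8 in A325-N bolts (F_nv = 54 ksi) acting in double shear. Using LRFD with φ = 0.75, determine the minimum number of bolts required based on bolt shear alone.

A_b = π·1.125²/4 = 0.994 in².
Per-bolt design strength φR_n = 0.75 × 54 × 0.994 × 2 = 80.52 kips.
n ≥ 301 / 80.52 = 3.738 → use 4 bolts.

4 bolts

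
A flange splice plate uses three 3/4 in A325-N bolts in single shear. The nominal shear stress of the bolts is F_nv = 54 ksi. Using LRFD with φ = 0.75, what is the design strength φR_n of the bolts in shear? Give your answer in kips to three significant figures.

53.7 kips

A_b = π × 0.75² / 4 = 0.4418 in².
R_n = F_nv · A_b · n · n_s = 54 × 0.4418 × 3 × 1 = 71.57 kips.
Design strength φR_n = 0.75 × 71.57 = 53.7 kips.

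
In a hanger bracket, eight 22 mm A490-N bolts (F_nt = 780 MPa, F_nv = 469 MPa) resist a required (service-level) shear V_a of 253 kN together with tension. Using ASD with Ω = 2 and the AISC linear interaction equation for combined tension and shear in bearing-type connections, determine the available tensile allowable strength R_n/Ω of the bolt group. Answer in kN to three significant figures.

A_b = π·22²/4 = 380.1 mm²; f_rv = 253 × 1000 / (8 × 380.1) = 83.19 MPa.
F'_nt = 1.3 F_nt − (Ω F_nt / F_nv) f_rv = 1.3·780 − (2·780/469)·83.19 = 737.3 MPa, capped at F_nt → F'_nt = 737.3 MPa.
R_n = F'_nt · A_b · n = 737.3 × 380.1 × 8 / 1000 = 2242 kN.
Allowable strength R_n/Ω = 2242 / 2 = 1120 kN.

1120 kN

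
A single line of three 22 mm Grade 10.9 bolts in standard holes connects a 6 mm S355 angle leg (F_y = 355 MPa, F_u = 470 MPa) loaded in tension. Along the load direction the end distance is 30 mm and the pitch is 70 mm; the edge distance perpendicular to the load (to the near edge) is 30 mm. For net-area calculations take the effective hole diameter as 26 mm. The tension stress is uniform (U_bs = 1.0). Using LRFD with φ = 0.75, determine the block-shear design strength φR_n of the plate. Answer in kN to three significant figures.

169 kN

Shear plane L_v = 30 + 2·70 = 170 mm; A_gv = 170 × 6 = 1020 mm².
A_nv = (170 − 2.5·26) × 6 = 630 mm².
A_nt = (30 − 0.5·26) × 6 = 102 mm².
0.6 F_u A_nv = 177.7 kN; 0.6 F_y A_gv = 217.3 kN → shear rupture governs the shear term.
R_n = 177.7 + 1.0 × 470 × 102 / 1000 = 225.6 kN.
Design strength φR_n = 0.75 × 225.6 = 169 kN.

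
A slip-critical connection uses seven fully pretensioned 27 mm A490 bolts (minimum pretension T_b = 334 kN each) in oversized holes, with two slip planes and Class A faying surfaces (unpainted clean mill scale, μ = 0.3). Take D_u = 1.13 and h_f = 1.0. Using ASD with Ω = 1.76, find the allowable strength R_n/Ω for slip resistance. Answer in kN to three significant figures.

R_n = μ · D_u · h_f · T_b · n_s · n_b = 0.3 × 1.13 × 1.0 × 334 × 2 × 7 = 1585 kN.
Allowable strength R_n/Ω = 1585 / 1.76 = 901 kN.

901 kN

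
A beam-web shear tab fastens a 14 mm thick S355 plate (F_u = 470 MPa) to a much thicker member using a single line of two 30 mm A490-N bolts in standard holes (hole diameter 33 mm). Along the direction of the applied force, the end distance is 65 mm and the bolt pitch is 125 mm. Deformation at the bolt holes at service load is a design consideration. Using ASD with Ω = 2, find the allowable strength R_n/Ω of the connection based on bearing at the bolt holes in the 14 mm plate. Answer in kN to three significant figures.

428 kN

Per bolt r_n = 1.2 l_c t F_u ≤ 2.4 d t F_u; upper limit = 2.4 × 30 × 14 × 470 / 1000 = 473.8 kN.
Edge bolt: l_c = 65 − 33/2 = 48.5 mm → 1.2 × 48.5 × 14 × 470 / 1000 = 383 → r_n = 383 kN.
Interior bolts: l_c = 125 − 33 = 92 mm → 1.2 × 92 × 14 × 470 / 1000 = 726.4 → r_n = 473.8 kN.
R_n = 1 × 383 + 1 × 473.8 = 856.7 kN.
Allowable strength R_n/Ω = 856.7 / 2 = 428 kN.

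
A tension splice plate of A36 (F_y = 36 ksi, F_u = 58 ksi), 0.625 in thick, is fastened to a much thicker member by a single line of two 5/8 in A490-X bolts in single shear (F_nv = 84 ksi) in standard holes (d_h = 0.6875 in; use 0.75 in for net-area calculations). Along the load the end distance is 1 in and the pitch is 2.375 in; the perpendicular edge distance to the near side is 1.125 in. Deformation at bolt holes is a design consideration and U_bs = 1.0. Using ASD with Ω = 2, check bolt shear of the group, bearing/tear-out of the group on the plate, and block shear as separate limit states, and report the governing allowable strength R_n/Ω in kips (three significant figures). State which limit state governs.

Bolt shear: A_b = π·0.625²/4 = 0.3068 in²; R_n = 84 × 0.3068 × 2 × 1 = 51.54 kips → 51.54 / 2 = 25.8 kips.
Bearing: edge l_c = 0.6562, r_n = 28.55 kips; interior l_c = 1.688, r_n = 54.38 kips; R_n = 28.55 + 1·54.38 = 82.92 kips → 41.5 kips.
Block shear: A_gv = 2.109, A_nv = 1.406, A_nt = 0.4688 in²; R_n = min(0.6F_uA_nv, 0.6F_yA_gv) + U_bs·F_u·A_nt = 72.75 kips → 36.4 kips.
Bolt shear governs: 25.8 kips.

25.8 kips (bolt shear governs)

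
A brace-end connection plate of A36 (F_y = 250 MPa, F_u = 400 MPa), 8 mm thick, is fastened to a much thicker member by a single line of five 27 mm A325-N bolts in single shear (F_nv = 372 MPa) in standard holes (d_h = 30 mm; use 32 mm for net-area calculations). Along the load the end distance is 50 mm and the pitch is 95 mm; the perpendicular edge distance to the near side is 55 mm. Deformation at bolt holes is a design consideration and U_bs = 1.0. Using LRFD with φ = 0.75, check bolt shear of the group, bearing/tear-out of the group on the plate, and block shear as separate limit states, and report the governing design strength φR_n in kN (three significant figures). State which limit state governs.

481 kN (block shear governs)

Bolt shear: A_b = π·27²/4 = 572.6 mm²; R_n = 372 × 572.6 × 5 × 1 / 1000 = 1065 kN → 0.75 × 1065 = 799 kN.
Bearing: edge l_c = 35, r_n = 134.4 kN; interior l_c = 65, r_n = 207.4 kN; R_n = 134.4 + 4·207.4 = 963.8 kN → 723 kN.
Block shear: A_gv = 3440, A_nv = 2288, A_nt = 312 mm²; R_n = min(0.6F_uA_nv, 0.6F_yA_gv) + U_bs·F_u·A_nt = 640.8 kN → 481 kN.
Block shear governs: 481 kN.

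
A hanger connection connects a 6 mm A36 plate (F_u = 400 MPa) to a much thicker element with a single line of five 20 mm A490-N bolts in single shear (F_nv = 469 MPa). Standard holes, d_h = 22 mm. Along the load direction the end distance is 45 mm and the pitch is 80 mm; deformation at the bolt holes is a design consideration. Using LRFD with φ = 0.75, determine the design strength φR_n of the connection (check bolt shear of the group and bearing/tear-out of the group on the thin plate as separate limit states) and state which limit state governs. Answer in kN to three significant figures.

Bolt shear: A_b = π·20²/4 = 314.2 mm²; R_n = 469 × 314.2 × 5 × 1 / 1000 = 736.7 kN → 0.75 × 736.7 = 553 kN.
Bearing (1.2 l_c t F_u ≤ 2.4 d t F_u): upper limit = 2.4·20·6·400 / 1000 = 115.2 kN.
  Edge l_c = 45 − 22/2 = 34 → r_n = 97.92 kN; interior l_c = 80 − 22 = 58 → r_n = 115.2 kN.
  R_n,bearing = 1·97.92 + 4·115.2 = 558.7 kN → 0.75 × 558.7 = 419 kN.
Bearing governs: 419 kN.

419 kN (bearing governs)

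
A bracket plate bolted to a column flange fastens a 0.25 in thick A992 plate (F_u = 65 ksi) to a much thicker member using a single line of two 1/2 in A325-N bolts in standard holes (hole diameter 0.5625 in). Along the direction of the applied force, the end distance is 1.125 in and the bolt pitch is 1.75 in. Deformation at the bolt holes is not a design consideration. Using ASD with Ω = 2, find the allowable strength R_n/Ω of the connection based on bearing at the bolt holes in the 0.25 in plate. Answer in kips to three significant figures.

Per bolt r_n = 1.5 l_c t F_u ≤ 3.0 d t F_u; upper limit = 3.0 × 0.5 × 0.25 × 65 = 24.38 kips.
Edge bolt: l_c = 1.125 − 0.5625/2 = 0.8438 in → 1.5 × 0.8438 × 0.25 × 65 = 20.57 → r_n = 20.57 kips.
Interior bolts: l_c = 1.75 − 0.5625 = 1.188 in → 1.5 × 1.188 × 0.25 × 65 = 28.95 → r_n = 24.38 kips.
R_n = 1 × 20.57 + 1 × 24.38 = 44.94 kips.
Allowable strength R_n/Ω = 44.94 / 2 = 22.5 kips.

22.5 kips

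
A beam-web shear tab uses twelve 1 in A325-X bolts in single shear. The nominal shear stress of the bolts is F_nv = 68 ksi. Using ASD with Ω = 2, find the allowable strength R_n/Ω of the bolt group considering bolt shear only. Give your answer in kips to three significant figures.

A_b = π × 1² / 4 = 0.7854 in².
R_n = F_nv · A_b · n · n_s = 68 × 0.7854 × 12 × 1 = 640.9 kips.
Allowable strength R_n/Ω = 640.9 / 2 = 320 kips.

320 kips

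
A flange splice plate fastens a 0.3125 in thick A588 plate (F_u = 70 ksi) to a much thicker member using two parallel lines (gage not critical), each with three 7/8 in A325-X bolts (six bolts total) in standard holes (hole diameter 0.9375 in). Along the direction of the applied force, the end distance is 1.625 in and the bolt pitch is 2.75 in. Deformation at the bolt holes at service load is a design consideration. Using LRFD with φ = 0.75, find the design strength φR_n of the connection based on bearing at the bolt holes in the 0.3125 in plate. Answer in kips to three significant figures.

Per bolt r_n = 1.2 l_c t F_u ≤ 2.4 d t F_u; upper limit = 2.4 × 0.875 × 0.3125 × 70 = 45.94 kips.
Edge bolt: l_c = 1.625 − 0.9375/2 = 1.156 in → 1.2 × 1.156 × 0.3125 × 70 = 30.35 → r_n = 30.35 kips.
Interior bolts: l_c = 2.75 − 0.9375 = 1.812 in → 1.2 × 1.812 × 0.3125 × 70 = 47.58 → r_n = 45.94 kips.
R_n = 2 × 30.35 + 4 × 45.94 = 244.5 kips.
Design strength φR_n = 0.75 × 244.5 = 183 kips.

183 kips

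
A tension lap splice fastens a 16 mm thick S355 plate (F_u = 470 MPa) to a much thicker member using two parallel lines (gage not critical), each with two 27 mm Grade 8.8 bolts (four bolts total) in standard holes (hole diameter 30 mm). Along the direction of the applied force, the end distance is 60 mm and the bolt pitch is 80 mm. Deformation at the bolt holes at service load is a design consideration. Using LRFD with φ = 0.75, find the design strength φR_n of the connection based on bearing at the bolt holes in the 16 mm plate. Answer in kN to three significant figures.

Per bolt r_n = 1.2 l_c t F_u ≤ 2.4 d t F_u; upper limit = 2.4 × 27 × 16 × 470 / 1000 = 487.3 kN.
Edge bolt: l_c = 60 − 30/2 = 45 mm → 1.2 × 45 × 16 × 470 / 1000 = 406.1 → r_n = 406.1 kN.
Interior bolts: l_c = 80 − 30 = 50 mm → 1.2 × 50 × 16 × 470 / 1000 = 451.2 → r_n = 451.2 kN.
R_n = 2 × 406.1 + 2 × 451.2 = 1715 kN.
Design strength φR_n = 0.75 × 1715 = 1290 kN.

1290 kN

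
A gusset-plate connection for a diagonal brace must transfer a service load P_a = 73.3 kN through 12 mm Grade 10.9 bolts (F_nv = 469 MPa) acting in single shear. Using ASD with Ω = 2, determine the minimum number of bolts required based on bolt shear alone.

A_b = π·12²/4 = 113.1 mm².
Per-bolt allowable strength R_n/Ω = 469 × 113.1 × 1 / 1000 / 2 = 26.52 kN.
n ≥ 73.3 / 26.52 = 2.764 → use 3 bolts.

3 bolts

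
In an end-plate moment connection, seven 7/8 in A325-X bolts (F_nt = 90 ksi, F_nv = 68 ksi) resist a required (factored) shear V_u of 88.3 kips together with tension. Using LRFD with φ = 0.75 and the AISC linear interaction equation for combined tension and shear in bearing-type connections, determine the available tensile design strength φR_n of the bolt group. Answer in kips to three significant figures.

252 kips

A_b = π·0.875²/4 = 0.6013 in²; f_rv = 88.3 / (7 × 0.6013) = 20.98 ksi.
F'_nt = 1.3 F_nt − (F_nt / φF_nv) f_rv = 1.3·90 − (90/(0.75·68))·20.98 = 79.98 ksi, capped at F_nt → F'_nt = 79.98 ksi.
R_n = F'_nt · A_b · n = 79.98 × 0.6013 × 7 = 336.7 kips.
Design strength φR_n = 0.75 × 336.7 = 252 kips.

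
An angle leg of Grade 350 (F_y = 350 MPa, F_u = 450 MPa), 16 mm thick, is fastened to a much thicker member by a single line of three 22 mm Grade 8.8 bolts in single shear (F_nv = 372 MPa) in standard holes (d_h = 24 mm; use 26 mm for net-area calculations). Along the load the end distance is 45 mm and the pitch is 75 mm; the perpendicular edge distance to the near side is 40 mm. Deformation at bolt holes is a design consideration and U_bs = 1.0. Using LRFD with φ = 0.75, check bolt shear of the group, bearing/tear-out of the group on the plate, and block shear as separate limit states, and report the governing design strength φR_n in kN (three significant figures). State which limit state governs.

Bolt shear: A_b = π·22²/4 = 380.1 mm²; R_n = 372 × 380.1 × 3 × 1 / 1000 = 424.2 kN → 0.75 × 424.2 = 318 kN.
Bearing: edge l_c = 33, r_n = 285.1 kN; interior l_c = 51, r_n = 380.2 kN; R_n = 285.1 + 2·380.2 = 1045 kN → 784 kN.
Block shear: A_gv = 3120, A_nv = 2080, A_nt = 432 mm²; R_n = min(0.6F_uA_nv, 0.6F_yA_gv) + U_bs·F_u·A_nt = 756 kN → 567 kN.
Bolt shear governs: 318 kN.

318 kN (bolt shear governs)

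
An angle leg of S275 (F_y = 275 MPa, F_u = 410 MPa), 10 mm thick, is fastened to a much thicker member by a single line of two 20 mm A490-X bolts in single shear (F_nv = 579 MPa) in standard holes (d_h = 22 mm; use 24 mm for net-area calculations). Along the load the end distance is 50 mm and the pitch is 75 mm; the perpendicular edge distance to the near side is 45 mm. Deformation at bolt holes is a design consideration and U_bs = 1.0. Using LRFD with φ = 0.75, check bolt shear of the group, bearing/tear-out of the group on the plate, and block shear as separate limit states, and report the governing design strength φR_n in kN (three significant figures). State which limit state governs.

256 kN (block shear governs)

Bolt shear: A_b = π·20²/4 = 314.2 mm²; R_n = 579 × 314.2 × 2 × 1 / 1000 = 363.8 kN → 0.75 × 363.8 = 273 kN.
Bearing: edge l_c = 39, r_n = 191.9 kN; interior l_c = 53, r_n = 196.8 kN; R_n = 191.9 + 1·196.8 = 388.7 kN → 292 kN.
Block shear: A_gv = 1250, A_nv = 890, A_nt = 330 mm²; R_n = min(0.6F_uA_nv, 0.6F_yA_gv) + U_bs·F_u·A_nt = 341.6 kN → 256 kN.
Block shear governs: 256 kN.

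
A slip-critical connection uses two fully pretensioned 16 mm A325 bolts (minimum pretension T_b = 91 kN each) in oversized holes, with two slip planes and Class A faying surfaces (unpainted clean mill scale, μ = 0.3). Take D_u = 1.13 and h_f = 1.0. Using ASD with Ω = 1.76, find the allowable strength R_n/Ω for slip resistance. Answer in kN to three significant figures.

R_n = μ · D_u · h_f · T_b · n_s · n_b = 0.3 × 1.13 × 1.0 × 91 × 2 × 2 = 123.4 kN.
Allowable strength R_n/Ω = 123.4 / 1.76 = 70.1 kN.

70.1 kN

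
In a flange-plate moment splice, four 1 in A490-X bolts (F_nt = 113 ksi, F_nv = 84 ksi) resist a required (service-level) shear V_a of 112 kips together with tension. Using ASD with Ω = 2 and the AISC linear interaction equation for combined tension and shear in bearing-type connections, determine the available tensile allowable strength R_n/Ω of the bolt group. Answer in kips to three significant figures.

A_b = π·1²/4 = 0.7854 in²; f_rv = 112 / (4 × 0.7854) = 35.65 ksi.
F'_nt = 1.3 F_nt − (Ω F_nt / F_nv) f_rv = 1.3·113 − (2·113/84)·35.65 = 50.98 ksi, capped at F_nt → F'_nt = 50.98 ksi.
R_n = F'_nt · A_b · n = 50.98 × 0.7854 × 4 = 160.2 kips.
Allowable strength R_n/Ω = 160.2 / 2 = 80.1 kips.

80.1 kips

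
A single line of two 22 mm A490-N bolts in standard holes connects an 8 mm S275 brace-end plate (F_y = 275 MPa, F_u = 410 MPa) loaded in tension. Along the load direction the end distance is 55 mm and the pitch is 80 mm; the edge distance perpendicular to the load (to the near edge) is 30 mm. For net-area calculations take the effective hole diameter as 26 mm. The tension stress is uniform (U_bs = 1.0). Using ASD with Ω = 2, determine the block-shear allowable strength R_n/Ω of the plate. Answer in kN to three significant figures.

Shear plane L_v = 55 + 1·80 = 135 mm; A_gv = 135 × 8 = 1080 mm².
A_nv = (135 − 1.5·26) × 8 = 768 mm².
A_nt = (30 − 0.5·26) × 8 = 136 mm².
0.6 F_u A_nv = 188.9 kN; 0.6 F_y A_gv = 178.2 kN → shear yielding governs the shear term.
R_n = 178.2 + 1.0 × 410 × 136 / 1000 = 234 kN.
Allowable strength R_n/Ω = 234 / 2 = 117 kN.

117 kN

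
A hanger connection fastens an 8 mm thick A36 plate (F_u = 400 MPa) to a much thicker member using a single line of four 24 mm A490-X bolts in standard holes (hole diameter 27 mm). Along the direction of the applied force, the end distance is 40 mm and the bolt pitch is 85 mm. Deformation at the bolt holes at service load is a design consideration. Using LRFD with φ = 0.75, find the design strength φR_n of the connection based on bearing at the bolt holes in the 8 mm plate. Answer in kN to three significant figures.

Per bolt r_n = 1.2 l_c t F_u ≤ 2.4 d t F_u; upper limit = 2.4 × 24 × 8 × 400 / 1000 = 184.3 kN.
Edge bolt: l_c = 40 − 27/2 = 26.5 mm → 1.2 × 26.5 × 8 × 400 / 1000 = 101.8 → r_n = 101.8 kN.
Interior bolts: l_c = 85 − 27 = 58 mm → 1.2 × 58 × 8 × 400 / 1000 = 222.7 → r_n = 184.3 kN.
R_n = 1 × 101.8 + 3 × 184.3 = 654.7 kN.
Design strength φR_n = 0.75 × 654.7 = 491 kN.

491 kN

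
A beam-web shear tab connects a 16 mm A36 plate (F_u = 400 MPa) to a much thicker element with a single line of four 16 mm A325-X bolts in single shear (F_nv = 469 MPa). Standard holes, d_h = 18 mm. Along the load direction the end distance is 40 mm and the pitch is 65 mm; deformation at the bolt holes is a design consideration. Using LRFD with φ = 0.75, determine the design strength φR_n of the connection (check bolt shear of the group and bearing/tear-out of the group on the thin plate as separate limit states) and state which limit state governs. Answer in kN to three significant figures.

Bolt shear: A_b = π·16²/4 = 201.1 mm²; R_n = 469 × 201.1 × 4 × 1 / 1000 = 377.2 kN → 0.75 × 377.2 = 283 kN.
Bearing (1.2 l_c t F_u ≤ 2.4 d t F_u): upper limit = 2.4·16·16·400 / 1000 = 245.8 kN.
  Edge l_c = 40 − 18/2 = 31 → r_n = 238.1 kN; interior l_c = 65 − 18 = 47 → r_n = 245.8 kN.
  R_n,bearing = 1·238.1 + 3·245.8 = 975.4 kN → 0.75 × 975.4 = 732 kN.
Bolt shear governs: 283 kN.

283 kN (bolt shear governs)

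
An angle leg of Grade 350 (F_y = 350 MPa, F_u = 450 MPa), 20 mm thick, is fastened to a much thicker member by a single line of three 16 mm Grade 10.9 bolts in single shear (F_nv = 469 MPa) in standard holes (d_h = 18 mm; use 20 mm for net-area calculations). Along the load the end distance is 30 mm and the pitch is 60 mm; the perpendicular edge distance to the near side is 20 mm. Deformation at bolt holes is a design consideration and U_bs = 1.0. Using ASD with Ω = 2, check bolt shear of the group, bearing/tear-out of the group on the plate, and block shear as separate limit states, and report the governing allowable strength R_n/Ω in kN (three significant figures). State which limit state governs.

Bolt shear: A_b = π·16²/4 = 201.1 mm²; R_n = 469 × 201.1 × 3 × 1 / 1000 = 282.9 kN → 282.9 / 2 = 141 kN.
Bearing: edge l_c = 21, r_n = 226.8 kN; interior l_c = 42, r_n = 345.6 kN; R_n = 226.8 + 2·345.6 = 918 kN → 459 kN.
Block shear: A_gv = 3000, A_nv = 2000, A_nt = 200 mm²; R_n = min(0.6F_uA_nv, 0.6F_yA_gv) + U_bs·F_u·A_nt = 630 kN → 315 kN.
Bolt shear governs: 141 kN.

141 kN (bolt shear governs)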